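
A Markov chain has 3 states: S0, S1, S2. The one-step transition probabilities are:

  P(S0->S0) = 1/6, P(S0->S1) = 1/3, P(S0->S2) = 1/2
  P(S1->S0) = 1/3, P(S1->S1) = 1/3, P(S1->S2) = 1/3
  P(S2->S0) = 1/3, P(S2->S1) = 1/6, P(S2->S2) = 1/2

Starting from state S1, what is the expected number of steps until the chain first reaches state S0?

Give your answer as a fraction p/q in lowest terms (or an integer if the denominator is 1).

Let h_i = expected steps to first reach S0 from state i.
Boundary: h_S0 = 0.
First-step equations for the other states:
  h_S1 = 1 + 1/3*h_S0 + 1/3*h_S1 + 1/3*h_S2
  h_S2 = 1 + 1/3*h_S0 + 1/6*h_S1 + 1/2*h_S2

Substituting h_S0 = 0 and rearranging gives the linear system (I - Q) h = 1:
  [2/3, -1/3] . (h_S1, h_S2) = 1
  [-1/6, 1/2] . (h_S1, h_S2) = 1

Solving yields:
  h_S1 = 3
  h_S2 = 3

Starting state is S1, so the expected hitting time is h_S1 = 3.

Answer: 3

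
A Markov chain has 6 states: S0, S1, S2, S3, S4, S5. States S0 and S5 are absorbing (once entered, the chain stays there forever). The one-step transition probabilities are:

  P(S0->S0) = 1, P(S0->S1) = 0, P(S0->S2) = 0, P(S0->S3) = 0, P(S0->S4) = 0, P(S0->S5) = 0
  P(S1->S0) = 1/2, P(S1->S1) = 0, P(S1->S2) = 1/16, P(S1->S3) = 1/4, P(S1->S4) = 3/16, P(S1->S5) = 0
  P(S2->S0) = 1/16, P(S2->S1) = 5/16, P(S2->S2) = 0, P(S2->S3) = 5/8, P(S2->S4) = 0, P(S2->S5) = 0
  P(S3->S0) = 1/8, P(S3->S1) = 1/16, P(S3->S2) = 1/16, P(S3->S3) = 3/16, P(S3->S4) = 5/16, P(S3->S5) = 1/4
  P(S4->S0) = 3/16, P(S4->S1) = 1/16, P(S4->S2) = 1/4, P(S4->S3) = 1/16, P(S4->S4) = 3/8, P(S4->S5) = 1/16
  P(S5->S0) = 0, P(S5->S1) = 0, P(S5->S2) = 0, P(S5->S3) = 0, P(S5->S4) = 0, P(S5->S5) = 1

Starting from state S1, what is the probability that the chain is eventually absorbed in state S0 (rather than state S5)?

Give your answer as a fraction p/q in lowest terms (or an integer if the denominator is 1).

Answer: 4678/5827

Derivation:
Let a_i = P(absorbed in S0 | start in state i).
Boundary conditions: a_S0 = 1, a_S5 = 0.
For each transient state i, a_i = sum_j P(i->j) * a_j:
  a_S1 = 1/2*a_S0 + 0*a_S1 + 1/16*a_S2 + 1/4*a_S3 + 3/16*a_S4 + 0*a_S5
  a_S2 = 1/16*a_S0 + 5/16*a_S1 + 0*a_S2 + 5/8*a_S3 + 0*a_S4 + 0*a_S5
  a_S3 = 1/8*a_S0 + 1/16*a_S1 + 1/16*a_S2 + 3/16*a_S3 + 5/16*a_S4 + 1/4*a_S5
  a_S4 = 3/16*a_S0 + 1/16*a_S1 + 1/4*a_S2 + 1/16*a_S3 + 3/8*a_S4 + 1/16*a_S5

Substituting a_S0 = 1 and a_S5 = 0, rearrange to (I - Q) a = r where r[i] = P(i -> S0):
  [1, -1/16, -1/4, -3/16] . (a_S1, a_S2, a_S3, a_S4) = 1/2
  [-5/16, 1, -5/8, 0] . (a_S1, a_S2, a_S3, a_S4) = 1/16
  [-1/16, -1/16, 13/16, -5/16] . (a_S1, a_S2, a_S3, a_S4) = 1/8
  [-1/16, -1/4, -1/16, 5/8] . (a_S1, a_S2, a_S3, a_S4) = 3/16

Solving yields:
  a_S1 = 4678/5827
  a_S2 = 15043/23308
  a_S3 = 6191/11654
  a_S4 = 16119/23308

Starting state is S1, so the absorption probability is a_S1 = 4678/5827.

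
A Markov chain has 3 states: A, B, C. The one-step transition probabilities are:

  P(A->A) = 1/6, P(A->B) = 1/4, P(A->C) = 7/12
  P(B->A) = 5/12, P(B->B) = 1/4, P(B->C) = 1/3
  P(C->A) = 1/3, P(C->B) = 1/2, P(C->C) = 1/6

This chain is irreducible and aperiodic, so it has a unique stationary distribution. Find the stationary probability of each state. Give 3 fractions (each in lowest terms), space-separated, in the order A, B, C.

The stationary distribution satisfies pi = pi * P, i.e.:
  pi_A = 1/6*pi_A + 5/12*pi_B + 1/3*pi_C
  pi_B = 1/4*pi_A + 1/4*pi_B + 1/2*pi_C
  pi_C = 7/12*pi_A + 1/3*pi_B + 1/6*pi_C
with normalization: pi_A + pi_B + pi_C = 1.

Using the first 2 balance equations plus normalization, the linear system A*pi = b is:
  [-5/6, 5/12, 1/3] . pi = 0
  [1/4, -3/4, 1/2] . pi = 0
  [1, 1, 1] . pi = 1

Solving yields:
  pi_A = 22/71
  pi_B = 24/71
  pi_C = 25/71

Verification (pi * P):
  22/71*1/6 + 24/71*5/12 + 25/71*1/3 = 22/71 = pi_A  (ok)
  22/71*1/4 + 24/71*1/4 + 25/71*1/2 = 24/71 = pi_B  (ok)
  22/71*7/12 + 24/71*1/3 + 25/71*1/6 = 25/71 = pi_C  (ok)

Answer: 22/71 24/71 25/71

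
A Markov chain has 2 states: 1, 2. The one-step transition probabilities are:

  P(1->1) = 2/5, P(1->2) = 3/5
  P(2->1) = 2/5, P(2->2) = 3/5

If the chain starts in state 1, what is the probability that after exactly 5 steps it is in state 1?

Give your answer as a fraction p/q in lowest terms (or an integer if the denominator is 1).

Computing P^5 by repeated multiplication:
P^1 =
  1: [2/5, 3/5]
  2: [2/5, 3/5]
P^2 =
  1: [2/5, 3/5]
  2: [2/5, 3/5]
P^3 =
  1: [2/5, 3/5]
  2: [2/5, 3/5]
P^4 =
  1: [2/5, 3/5]
  2: [2/5, 3/5]
P^5 =
  1: [2/5, 3/5]
  2: [2/5, 3/5]

(P^5)[1 -> 1] = 2/5

Answer: 2/5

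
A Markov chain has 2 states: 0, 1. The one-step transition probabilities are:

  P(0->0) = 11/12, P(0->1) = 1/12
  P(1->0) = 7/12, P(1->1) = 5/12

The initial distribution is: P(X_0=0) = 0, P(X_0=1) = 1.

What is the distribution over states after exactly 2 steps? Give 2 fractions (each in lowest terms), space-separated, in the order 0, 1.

Propagating the distribution step by step (d_{t+1} = d_t * P):
d_0 = (0=0, 1=1)
  d_1[0] = 0*11/12 + 1*7/12 = 7/12
  d_1[1] = 0*1/12 + 1*5/12 = 5/12
d_1 = (0=7/12, 1=5/12)
  d_2[0] = 7/12*11/12 + 5/12*7/12 = 7/9
  d_2[1] = 7/12*1/12 + 5/12*5/12 = 2/9
d_2 = (0=7/9, 1=2/9)

Answer: 7/9 2/9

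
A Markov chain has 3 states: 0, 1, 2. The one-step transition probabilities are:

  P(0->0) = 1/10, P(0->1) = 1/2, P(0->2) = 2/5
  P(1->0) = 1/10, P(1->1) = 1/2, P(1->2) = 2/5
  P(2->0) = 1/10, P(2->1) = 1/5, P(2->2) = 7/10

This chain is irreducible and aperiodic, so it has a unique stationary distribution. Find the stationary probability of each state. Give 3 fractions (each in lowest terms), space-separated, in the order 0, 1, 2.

Answer: 1/10 23/70 4/7

Derivation:
The stationary distribution satisfies pi = pi * P, i.e.:
  pi_0 = 1/10*pi_0 + 1/10*pi_1 + 1/10*pi_2
  pi_1 = 1/2*pi_0 + 1/2*pi_1 + 1/5*pi_2
  pi_2 = 2/5*pi_0 + 2/5*pi_1 + 7/10*pi_2
with normalization: pi_0 + pi_1 + pi_2 = 1.

Using the first 2 balance equations plus normalization, the linear system A*pi = b is:
  [-9/10, 1/10, 1/10] . pi = 0
  [1/2, -1/2, 1/5] . pi = 0
  [1, 1, 1] . pi = 1

Solving yields:
  pi_0 = 1/10
  pi_1 = 23/70
  pi_2 = 4/7

Verification (pi * P):
  1/10*1/10 + 23/70*1/10 + 4/7*1/10 = 1/10 = pi_0  (ok)
  1/10*1/2 + 23/70*1/2 + 4/7*1/5 = 23/70 = pi_1  (ok)
  1/10*2/5 + 23/70*2/5 + 4/7*7/10 = 4/7 = pi_2  (ok)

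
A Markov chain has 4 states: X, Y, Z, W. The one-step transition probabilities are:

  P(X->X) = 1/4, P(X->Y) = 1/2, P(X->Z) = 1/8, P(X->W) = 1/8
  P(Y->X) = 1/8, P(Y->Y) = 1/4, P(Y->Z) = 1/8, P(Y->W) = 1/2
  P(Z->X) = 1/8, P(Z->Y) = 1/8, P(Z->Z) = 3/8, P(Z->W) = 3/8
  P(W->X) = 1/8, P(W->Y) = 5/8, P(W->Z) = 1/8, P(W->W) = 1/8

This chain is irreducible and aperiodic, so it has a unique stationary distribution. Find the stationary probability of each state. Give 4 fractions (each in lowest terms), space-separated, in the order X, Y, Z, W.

Answer: 1/7 8/21 1/6 13/42

Derivation:
The stationary distribution satisfies pi = pi * P, i.e.:
  pi_X = 1/4*pi_X + 1/8*pi_Y + 1/8*pi_Z + 1/8*pi_W
  pi_Y = 1/2*pi_X + 1/4*pi_Y + 1/8*pi_Z + 5/8*pi_W
  pi_Z = 1/8*pi_X + 1/8*pi_Y + 3/8*pi_Z + 1/8*pi_W
  pi_W = 1/8*pi_X + 1/2*pi_Y + 3/8*pi_Z + 1/8*pi_W
with normalization: pi_X + pi_Y + pi_Z + pi_W = 1.

Using the first 3 balance equations plus normalization, the linear system A*pi = b is:
  [-3/4, 1/8, 1/8, 1/8] . pi = 0
  [1/2, -3/4, 1/8, 5/8] . pi = 0
  [1/8, 1/8, -5/8, 1/8] . pi = 0
  [1, 1, 1, 1] . pi = 1

Solving yields:
  pi_X = 1/7
  pi_Y = 8/21
  pi_Z = 1/6
  pi_W = 13/42

Verification (pi * P):
  1/7*1/4 + 8/21*1/8 + 1/6*1/8 + 13/42*1/8 = 1/7 = pi_X  (ok)
  1/7*1/2 + 8/21*1/4 + 1/6*1/8 + 13/42*5/8 = 8/21 = pi_Y  (ok)
  1/7*1/8 + 8/21*1/8 + 1/6*3/8 + 13/42*1/8 = 1/6 = pi_Z  (ok)
  1/7*1/8 + 8/21*1/2 + 1/6*3/8 + 13/42*1/8 = 13/42 = pi_W  (ok)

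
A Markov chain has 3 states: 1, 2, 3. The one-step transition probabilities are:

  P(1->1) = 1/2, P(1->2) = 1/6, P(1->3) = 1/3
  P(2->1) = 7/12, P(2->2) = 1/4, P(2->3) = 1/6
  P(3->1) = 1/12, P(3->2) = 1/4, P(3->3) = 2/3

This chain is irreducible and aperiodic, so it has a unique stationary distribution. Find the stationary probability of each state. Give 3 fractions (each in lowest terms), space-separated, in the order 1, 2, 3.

The stationary distribution satisfies pi = pi * P, i.e.:
  pi_1 = 1/2*pi_1 + 7/12*pi_2 + 1/12*pi_3
  pi_2 = 1/6*pi_1 + 1/4*pi_2 + 1/4*pi_3
  pi_3 = 1/3*pi_1 + 1/6*pi_2 + 2/3*pi_3
with normalization: pi_1 + pi_2 + pi_3 = 1.

Using the first 2 balance equations plus normalization, the linear system A*pi = b is:
  [-1/2, 7/12, 1/12] . pi = 0
  [1/6, -3/4, 1/4] . pi = 0
  [1, 1, 1] . pi = 1

Solving yields:
  pi_1 = 1/3
  pi_2 = 2/9
  pi_3 = 4/9

Verification (pi * P):
  1/3*1/2 + 2/9*7/12 + 4/9*1/12 = 1/3 = pi_1  (ok)
  1/3*1/6 + 2/9*1/4 + 4/9*1/4 = 2/9 = pi_2  (ok)
  1/3*1/3 + 2/9*1/6 + 4/9*2/3 = 4/9 = pi_3  (ok)

Answer: 1/3 2/9 4/9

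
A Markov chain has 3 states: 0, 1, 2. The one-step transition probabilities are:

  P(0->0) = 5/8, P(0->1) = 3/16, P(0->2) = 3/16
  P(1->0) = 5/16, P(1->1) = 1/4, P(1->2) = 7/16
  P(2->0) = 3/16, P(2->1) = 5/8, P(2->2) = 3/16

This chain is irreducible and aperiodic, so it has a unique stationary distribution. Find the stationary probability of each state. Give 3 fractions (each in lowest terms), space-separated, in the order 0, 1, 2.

Answer: 43/106 69/212 57/212

Derivation:
The stationary distribution satisfies pi = pi * P, i.e.:
  pi_0 = 5/8*pi_0 + 5/16*pi_1 + 3/16*pi_2
  pi_1 = 3/16*pi_0 + 1/4*pi_1 + 5/8*pi_2
  pi_2 = 3/16*pi_0 + 7/16*pi_1 + 3/16*pi_2
with normalization: pi_0 + pi_1 + pi_2 = 1.

Using the first 2 balance equations plus normalization, the linear system A*pi = b is:
  [-3/8, 5/16, 3/16] . pi = 0
  [3/16, -3/4, 5/8] . pi = 0
  [1, 1, 1] . pi = 1

Solving yields:
  pi_0 = 43/106
  pi_1 = 69/212
  pi_2 = 57/212

Verification (pi * P):
  43/106*5/8 + 69/212*5/16 + 57/212*3/16 = 43/106 = pi_0  (ok)
  43/106*3/16 + 69/212*1/4 + 57/212*5/8 = 69/212 = pi_1  (ok)
  43/106*3/16 + 69/212*7/16 + 57/212*3/16 = 57/212 = pi_2  (ok)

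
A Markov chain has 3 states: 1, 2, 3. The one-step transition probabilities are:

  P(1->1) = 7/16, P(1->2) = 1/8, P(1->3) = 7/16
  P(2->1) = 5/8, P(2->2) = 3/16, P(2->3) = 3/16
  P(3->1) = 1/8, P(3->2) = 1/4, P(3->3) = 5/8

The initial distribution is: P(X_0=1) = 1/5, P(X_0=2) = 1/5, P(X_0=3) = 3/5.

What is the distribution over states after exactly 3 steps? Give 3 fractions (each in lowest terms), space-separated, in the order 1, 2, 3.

Answer: 6671/20480 4041/20480 1221/2560

Derivation:
Propagating the distribution step by step (d_{t+1} = d_t * P):
d_0 = (1=1/5, 2=1/5, 3=3/5)
  d_1[1] = 1/5*7/16 + 1/5*5/8 + 3/5*1/8 = 23/80
  d_1[2] = 1/5*1/8 + 1/5*3/16 + 3/5*1/4 = 17/80
  d_1[3] = 1/5*7/16 + 1/5*3/16 + 3/5*5/8 = 1/2
d_1 = (1=23/80, 2=17/80, 3=1/2)
  d_2[1] = 23/80*7/16 + 17/80*5/8 + 1/2*1/8 = 411/1280
  d_2[2] = 23/80*1/8 + 17/80*3/16 + 1/2*1/4 = 257/1280
  d_2[3] = 23/80*7/16 + 17/80*3/16 + 1/2*5/8 = 153/320
d_2 = (1=411/1280, 2=257/1280, 3=153/320)
  d_3[1] = 411/1280*7/16 + 257/1280*5/8 + 153/320*1/8 = 6671/20480
  d_3[2] = 411/1280*1/8 + 257/1280*3/16 + 153/320*1/4 = 4041/20480
  d_3[3] = 411/1280*7/16 + 257/1280*3/16 + 153/320*5/8 = 1221/2560
d_3 = (1=6671/20480, 2=4041/20480, 3=1221/2560)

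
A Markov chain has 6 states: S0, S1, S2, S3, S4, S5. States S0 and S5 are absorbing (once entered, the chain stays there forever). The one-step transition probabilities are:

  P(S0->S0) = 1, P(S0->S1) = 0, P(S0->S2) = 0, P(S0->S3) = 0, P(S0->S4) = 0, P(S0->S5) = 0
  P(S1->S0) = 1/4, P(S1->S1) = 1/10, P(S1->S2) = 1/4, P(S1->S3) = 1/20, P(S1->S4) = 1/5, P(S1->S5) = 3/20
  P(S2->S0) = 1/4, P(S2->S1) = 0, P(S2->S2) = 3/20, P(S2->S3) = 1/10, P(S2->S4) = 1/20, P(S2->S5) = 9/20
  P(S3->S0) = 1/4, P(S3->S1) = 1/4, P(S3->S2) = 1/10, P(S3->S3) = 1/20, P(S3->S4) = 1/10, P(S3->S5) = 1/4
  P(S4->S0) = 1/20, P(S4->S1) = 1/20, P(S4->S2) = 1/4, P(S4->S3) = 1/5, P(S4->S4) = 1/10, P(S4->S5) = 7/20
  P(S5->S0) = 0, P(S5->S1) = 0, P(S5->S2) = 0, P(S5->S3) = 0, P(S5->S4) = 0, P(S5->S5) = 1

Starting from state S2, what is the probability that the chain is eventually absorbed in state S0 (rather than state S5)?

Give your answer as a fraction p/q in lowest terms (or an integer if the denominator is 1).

Answer: 33949/93202

Derivation:
Let a_i = P(absorbed in S0 | start in state i).
Boundary conditions: a_S0 = 1, a_S5 = 0.
For each transient state i, a_i = sum_j P(i->j) * a_j:
  a_S1 = 1/4*a_S0 + 1/10*a_S1 + 1/4*a_S2 + 1/20*a_S3 + 1/5*a_S4 + 3/20*a_S5
  a_S2 = 1/4*a_S0 + 0*a_S1 + 3/20*a_S2 + 1/10*a_S3 + 1/20*a_S4 + 9/20*a_S5
  a_S3 = 1/4*a_S0 + 1/4*a_S1 + 1/10*a_S2 + 1/20*a_S3 + 1/10*a_S4 + 1/4*a_S5
  a_S4 = 1/20*a_S0 + 1/20*a_S1 + 1/4*a_S2 + 1/5*a_S3 + 1/10*a_S4 + 7/20*a_S5

Substituting a_S0 = 1 and a_S5 = 0, rearrange to (I - Q) a = r where r[i] = P(i -> S0):
  [9/10, -1/4, -1/20, -1/5] . (a_S1, a_S2, a_S3, a_S4) = 1/4
  [0, 17/20, -1/10, -1/20] . (a_S1, a_S2, a_S3, a_S4) = 1/4
  [-1/4, -1/10, 19/20, -1/10] . (a_S1, a_S2, a_S3, a_S4) = 1/4
  [-1/20, -1/4, -1/5, 9/10] . (a_S1, a_S2, a_S3, a_S4) = 1/20

Solving yields:
  a_S1 = 43547/93202
  a_S2 = 33949/93202
  a_S3 = 42343/93202
  a_S4 = 26437/93202

Starting state is S2, so the absorption probability is a_S2 = 33949/93202.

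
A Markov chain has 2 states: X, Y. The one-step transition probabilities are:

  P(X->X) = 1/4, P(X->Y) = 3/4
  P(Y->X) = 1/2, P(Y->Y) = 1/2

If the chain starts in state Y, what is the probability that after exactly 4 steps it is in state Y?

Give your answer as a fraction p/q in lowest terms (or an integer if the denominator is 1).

Answer: 77/128

Derivation:
Computing P^4 by repeated multiplication:
P^1 =
  X: [1/4, 3/4]
  Y: [1/2, 1/2]
P^2 =
  X: [7/16, 9/16]
  Y: [3/8, 5/8]
P^3 =
  X: [25/64, 39/64]
  Y: [13/32, 19/32]
P^4 =
  X: [103/256, 153/256]
  Y: [51/128, 77/128]

(P^4)[Y -> Y] = 77/128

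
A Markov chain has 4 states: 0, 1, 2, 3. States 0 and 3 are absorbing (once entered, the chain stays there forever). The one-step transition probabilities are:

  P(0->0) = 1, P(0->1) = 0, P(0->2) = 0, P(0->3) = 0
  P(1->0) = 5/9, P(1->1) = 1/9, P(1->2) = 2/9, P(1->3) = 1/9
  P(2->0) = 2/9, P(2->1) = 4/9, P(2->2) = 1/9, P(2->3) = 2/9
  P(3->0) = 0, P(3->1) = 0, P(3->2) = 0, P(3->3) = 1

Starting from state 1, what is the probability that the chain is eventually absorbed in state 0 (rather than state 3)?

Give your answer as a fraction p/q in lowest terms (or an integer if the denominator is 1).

Answer: 11/14

Derivation:
Let a_i = P(absorbed in 0 | start in state i).
Boundary conditions: a_0 = 1, a_3 = 0.
For each transient state i, a_i = sum_j P(i->j) * a_j:
  a_1 = 5/9*a_0 + 1/9*a_1 + 2/9*a_2 + 1/9*a_3
  a_2 = 2/9*a_0 + 4/9*a_1 + 1/9*a_2 + 2/9*a_3

Substituting a_0 = 1 and a_3 = 0, rearrange to (I - Q) a = r where r[i] = P(i -> 0):
  [8/9, -2/9] . (a_1, a_2) = 5/9
  [-4/9, 8/9] . (a_1, a_2) = 2/9

Solving yields:
  a_1 = 11/14
  a_2 = 9/14

Starting state is 1, so the absorption probability is a_1 = 11/14.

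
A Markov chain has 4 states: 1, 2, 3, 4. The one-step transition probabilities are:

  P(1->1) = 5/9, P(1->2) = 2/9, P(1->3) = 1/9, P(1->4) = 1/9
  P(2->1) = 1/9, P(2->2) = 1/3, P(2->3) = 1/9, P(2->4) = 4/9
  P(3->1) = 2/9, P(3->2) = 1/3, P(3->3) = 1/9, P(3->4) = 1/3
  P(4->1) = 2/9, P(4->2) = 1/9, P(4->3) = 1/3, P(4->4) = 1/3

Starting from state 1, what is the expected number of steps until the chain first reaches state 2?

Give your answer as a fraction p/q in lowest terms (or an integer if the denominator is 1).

Let h_i = expected steps to first reach 2 from state i.
Boundary: h_2 = 0.
First-step equations for the other states:
  h_1 = 1 + 5/9*h_1 + 2/9*h_2 + 1/9*h_3 + 1/9*h_4
  h_3 = 1 + 2/9*h_1 + 1/3*h_2 + 1/9*h_3 + 1/3*h_4
  h_4 = 1 + 2/9*h_1 + 1/9*h_2 + 1/3*h_3 + 1/3*h_4

Substituting h_2 = 0 and rearranging gives the linear system (I - Q) h = 1:
  [4/9, -1/9, -1/9] . (h_1, h_3, h_4) = 1
  [-2/9, 8/9, -1/3] . (h_1, h_3, h_4) = 1
  [-2/9, -1/3, 2/3] . (h_1, h_3, h_4) = 1

Solving yields:
  h_1 = 531/116
  h_3 = 243/58
  h_4 = 297/58

Starting state is 1, so the expected hitting time is h_1 = 531/116.

Answer: 531/116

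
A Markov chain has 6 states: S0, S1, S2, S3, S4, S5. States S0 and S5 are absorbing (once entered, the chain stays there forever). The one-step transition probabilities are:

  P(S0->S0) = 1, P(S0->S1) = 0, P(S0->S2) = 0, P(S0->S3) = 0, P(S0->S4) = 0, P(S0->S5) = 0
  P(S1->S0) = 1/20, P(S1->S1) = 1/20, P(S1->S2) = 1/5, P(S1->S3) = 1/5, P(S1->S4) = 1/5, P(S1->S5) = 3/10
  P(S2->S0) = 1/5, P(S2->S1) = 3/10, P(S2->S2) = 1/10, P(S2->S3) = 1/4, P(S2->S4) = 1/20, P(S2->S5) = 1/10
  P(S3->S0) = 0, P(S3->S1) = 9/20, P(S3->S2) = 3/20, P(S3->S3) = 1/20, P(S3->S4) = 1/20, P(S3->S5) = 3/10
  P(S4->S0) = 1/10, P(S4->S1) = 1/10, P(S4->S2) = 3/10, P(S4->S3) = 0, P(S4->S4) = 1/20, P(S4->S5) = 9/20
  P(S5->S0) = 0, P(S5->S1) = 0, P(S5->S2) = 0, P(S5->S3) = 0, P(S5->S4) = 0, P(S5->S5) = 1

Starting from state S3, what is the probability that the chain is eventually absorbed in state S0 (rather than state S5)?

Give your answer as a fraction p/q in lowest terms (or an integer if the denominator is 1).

Answer: 14030/82827

Derivation:
Let a_i = P(absorbed in S0 | start in state i).
Boundary conditions: a_S0 = 1, a_S5 = 0.
For each transient state i, a_i = sum_j P(i->j) * a_j:
  a_S1 = 1/20*a_S0 + 1/20*a_S1 + 1/5*a_S2 + 1/5*a_S3 + 1/5*a_S4 + 3/10*a_S5
  a_S2 = 1/5*a_S0 + 3/10*a_S1 + 1/10*a_S2 + 1/4*a_S3 + 1/20*a_S4 + 1/10*a_S5
  a_S3 = 0*a_S0 + 9/20*a_S1 + 3/20*a_S2 + 1/20*a_S3 + 1/20*a_S4 + 3/10*a_S5
  a_S4 = 1/10*a_S0 + 1/10*a_S1 + 3/10*a_S2 + 0*a_S3 + 1/20*a_S4 + 9/20*a_S5

Substituting a_S0 = 1 and a_S5 = 0, rearrange to (I - Q) a = r where r[i] = P(i -> S0):
  [19/20, -1/5, -1/5, -1/5] . (a_S1, a_S2, a_S3, a_S4) = 1/20
  [-3/10, 9/10, -1/4, -1/20] . (a_S1, a_S2, a_S3, a_S4) = 1/5
  [-9/20, -3/20, 19/20, -1/20] . (a_S1, a_S2, a_S3, a_S4) = 0
  [-1/10, -3/10, 0, 19/20] . (a_S1, a_S2, a_S3, a_S4) = 1/10

Solving yields:
  a_S1 = 17653/82827
  a_S2 = 9763/27609
  a_S3 = 14030/82827
  a_S4 = 19826/82827

Starting state is S3, so the absorption probability is a_S3 = 14030/82827.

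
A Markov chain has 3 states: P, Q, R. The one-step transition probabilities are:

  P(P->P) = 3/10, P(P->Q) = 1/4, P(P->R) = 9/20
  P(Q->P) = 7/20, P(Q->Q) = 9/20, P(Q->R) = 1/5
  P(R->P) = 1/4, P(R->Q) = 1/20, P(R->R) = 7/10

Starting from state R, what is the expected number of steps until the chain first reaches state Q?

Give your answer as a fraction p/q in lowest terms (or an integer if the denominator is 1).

Let h_i = expected steps to first reach Q from state i.
Boundary: h_Q = 0.
First-step equations for the other states:
  h_P = 1 + 3/10*h_P + 1/4*h_Q + 9/20*h_R
  h_R = 1 + 1/4*h_P + 1/20*h_Q + 7/10*h_R

Substituting h_Q = 0 and rearranging gives the linear system (I - Q) h = 1:
  [7/10, -9/20] . (h_P, h_R) = 1
  [-1/4, 3/10] . (h_P, h_R) = 1

Solving yields:
  h_P = 100/13
  h_R = 380/39

Starting state is R, so the expected hitting time is h_R = 380/39.

Answer: 380/39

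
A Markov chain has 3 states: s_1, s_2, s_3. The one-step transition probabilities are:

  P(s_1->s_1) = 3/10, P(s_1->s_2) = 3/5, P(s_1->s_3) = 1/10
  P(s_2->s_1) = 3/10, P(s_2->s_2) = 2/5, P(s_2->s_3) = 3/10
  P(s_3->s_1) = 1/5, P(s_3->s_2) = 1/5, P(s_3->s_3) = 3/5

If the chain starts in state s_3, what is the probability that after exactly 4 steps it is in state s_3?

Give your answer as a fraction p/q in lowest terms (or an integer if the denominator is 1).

Computing P^4 by repeated multiplication:
P^1 =
  s_1: [3/10, 3/5, 1/10]
  s_2: [3/10, 2/5, 3/10]
  s_3: [1/5, 1/5, 3/5]
P^2 =
  s_1: [29/100, 11/25, 27/100]
  s_2: [27/100, 2/5, 33/100]
  s_3: [6/25, 8/25, 11/25]
P^3 =
  s_1: [273/1000, 101/250, 323/1000]
  s_2: [267/1000, 97/250, 69/200]
  s_3: [32/125, 9/25, 48/125]
P^4 =
  s_1: [2677/10000, 39/100, 3423/10000]
  s_2: [531/2000, 961/2500, 3501/10000]
  s_3: [327/1250, 234/625, 91/250]

(P^4)[s_3 -> s_3] = 91/250

Answer: 91/250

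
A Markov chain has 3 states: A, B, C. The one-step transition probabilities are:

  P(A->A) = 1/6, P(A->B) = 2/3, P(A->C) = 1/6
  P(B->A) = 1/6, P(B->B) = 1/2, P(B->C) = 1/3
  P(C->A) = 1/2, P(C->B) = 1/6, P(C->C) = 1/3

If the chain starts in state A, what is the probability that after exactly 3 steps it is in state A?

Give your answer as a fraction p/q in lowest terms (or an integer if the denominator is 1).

Answer: 29/108

Derivation:
Computing P^3 by repeated multiplication:
P^1 =
  A: [1/6, 2/3, 1/6]
  B: [1/6, 1/2, 1/3]
  C: [1/2, 1/6, 1/3]
P^2 =
  A: [2/9, 17/36, 11/36]
  B: [5/18, 5/12, 11/36]
  C: [5/18, 17/36, 1/4]
P^3 =
  A: [29/108, 47/108, 8/27]
  B: [29/108, 4/9, 31/108]
  C: [1/4, 25/54, 31/108]

(P^3)[A -> A] = 29/108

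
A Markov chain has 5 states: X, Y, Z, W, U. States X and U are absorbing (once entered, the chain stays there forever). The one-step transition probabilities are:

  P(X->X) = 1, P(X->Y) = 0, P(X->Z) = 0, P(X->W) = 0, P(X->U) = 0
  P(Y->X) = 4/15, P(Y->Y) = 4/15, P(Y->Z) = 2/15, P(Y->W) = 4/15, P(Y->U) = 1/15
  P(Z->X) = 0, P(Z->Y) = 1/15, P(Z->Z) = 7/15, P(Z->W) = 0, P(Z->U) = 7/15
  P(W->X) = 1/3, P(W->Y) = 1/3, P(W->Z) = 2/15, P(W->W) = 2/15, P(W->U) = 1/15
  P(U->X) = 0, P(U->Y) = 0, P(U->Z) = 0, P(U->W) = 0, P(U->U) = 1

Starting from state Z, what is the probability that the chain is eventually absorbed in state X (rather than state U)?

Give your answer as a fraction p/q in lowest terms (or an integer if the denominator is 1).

Let a_i = P(absorbed in X | start in state i).
Boundary conditions: a_X = 1, a_U = 0.
For each transient state i, a_i = sum_j P(i->j) * a_j:
  a_Y = 4/15*a_X + 4/15*a_Y + 2/15*a_Z + 4/15*a_W + 1/15*a_U
  a_Z = 0*a_X + 1/15*a_Y + 7/15*a_Z + 0*a_W + 7/15*a_U
  a_W = 1/3*a_X + 1/3*a_Y + 2/15*a_Z + 2/15*a_W + 1/15*a_U

Substituting a_X = 1 and a_U = 0, rearrange to (I - Q) a = r where r[i] = P(i -> X):
  [11/15, -2/15, -4/15] . (a_Y, a_Z, a_W) = 4/15
  [-1/15, 8/15, 0] . (a_Y, a_Z, a_W) = 0
  [-1/3, -2/15, 13/15] . (a_Y, a_Z, a_W) = 1/3

Solving yields:
  a_Y = 288/475
  a_Z = 36/475
  a_W = 299/475

Starting state is Z, so the absorption probability is a_Z = 36/475.

Answer: 36/475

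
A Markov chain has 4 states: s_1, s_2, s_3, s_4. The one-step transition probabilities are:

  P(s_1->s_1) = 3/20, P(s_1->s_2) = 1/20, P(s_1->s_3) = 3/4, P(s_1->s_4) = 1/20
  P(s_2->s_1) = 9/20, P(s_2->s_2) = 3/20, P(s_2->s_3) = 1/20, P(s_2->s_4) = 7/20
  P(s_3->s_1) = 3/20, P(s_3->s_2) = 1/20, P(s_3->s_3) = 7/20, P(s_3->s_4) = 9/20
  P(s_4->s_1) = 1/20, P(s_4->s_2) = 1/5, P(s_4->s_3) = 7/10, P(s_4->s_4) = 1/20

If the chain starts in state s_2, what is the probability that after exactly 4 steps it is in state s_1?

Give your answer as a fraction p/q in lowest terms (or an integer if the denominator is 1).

Computing P^4 by repeated multiplication:
P^1 =
  s_1: [3/20, 1/20, 3/4, 1/20]
  s_2: [9/20, 3/20, 1/20, 7/20]
  s_3: [3/20, 1/20, 7/20, 9/20]
  s_4: [1/20, 1/5, 7/10, 1/20]
P^2 =
  s_1: [4/25, 1/16, 33/80, 73/200]
  s_2: [4/25, 47/400, 243/400, 23/200]
  s_3: [3/25, 49/400, 221/400, 41/200]
  s_4: [41/200, 31/400, 131/400, 39/100]
P^3 =
  s_1: [529/4000, 111/1000, 523/1000, 187/800]
  s_2: [139/800, 79/1000, 419/1000, 1313/4000]
  s_3: [133/800, 93/1000, 433/1000, 1231/4000]
  s_4: [537/4000, 93/800, 2181/4000, 817/4000]
P^4 =
  s_1: [6397/40000, 7693/80000, 36113/80000, 117/400]
  s_2: [1127/8000, 8571/80000, 8171/16000, 2413/10000]
  s_3: [1177/8000, 8437/80000, 7941/16000, 2511/10000]
  s_4: [3289/20000, 7381/80000, 1409/3200, 12119/40000]

(P^4)[s_2 -> s_1] = 1127/8000

Answer: 1127/8000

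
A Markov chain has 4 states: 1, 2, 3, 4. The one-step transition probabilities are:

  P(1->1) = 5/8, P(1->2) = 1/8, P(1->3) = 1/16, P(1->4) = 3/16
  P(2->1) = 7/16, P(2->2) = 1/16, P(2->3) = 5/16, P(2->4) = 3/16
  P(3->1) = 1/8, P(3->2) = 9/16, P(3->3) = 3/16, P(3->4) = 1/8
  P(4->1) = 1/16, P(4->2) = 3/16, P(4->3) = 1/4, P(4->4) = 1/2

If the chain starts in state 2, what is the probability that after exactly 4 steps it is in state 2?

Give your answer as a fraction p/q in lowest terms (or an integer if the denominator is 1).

Computing P^4 by repeated multiplication:
P^1 =
  1: [5/8, 1/8, 1/16, 3/16]
  2: [7/16, 1/16, 5/16, 3/16]
  3: [1/8, 9/16, 3/16, 1/8]
  4: [1/16, 3/16, 1/4, 1/2]
P^2 =
  1: [119/256, 5/32, 35/256, 31/128]
  2: [45/128, 69/256, 39/256, 29/128]
  3: [91/256, 23/128, 1/4, 55/256]
  4: [47/256, 65/256, 15/64, 21/64]
P^3 =
  1: [801/2048, 779/4096, 21/128, 1043/4096]
  2: [1519/4096, 387/2048, 49/256, 1019/4096]
  3: [1415/4096, 969/4096, 733/4096, 979/4096]
  4: [1129/4096, 951/4096, 111/512, 141/512]
P^4 =
  1: [5965/16384, 1645/8192, 11685/65536, 16831/65536]
  2: [23195/65536, 13925/65536, 11817/65536, 16599/65536]
  3: [11689/32768, 13333/65536, 12375/65536, 8225/32768]
  4: [20851/65536, 14585/65536, 3265/16384, 1065/4096]

(P^4)[2 -> 2] = 13925/65536

Answer: 13925/65536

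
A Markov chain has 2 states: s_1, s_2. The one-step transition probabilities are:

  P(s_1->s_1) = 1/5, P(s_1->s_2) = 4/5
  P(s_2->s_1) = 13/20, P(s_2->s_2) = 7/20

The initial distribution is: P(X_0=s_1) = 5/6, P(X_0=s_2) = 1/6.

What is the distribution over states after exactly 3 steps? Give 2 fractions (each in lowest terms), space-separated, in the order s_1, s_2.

Propagating the distribution step by step (d_{t+1} = d_t * P):
d_0 = (s_1=5/6, s_2=1/6)
  d_1[s_1] = 5/6*1/5 + 1/6*13/20 = 11/40
  d_1[s_2] = 5/6*4/5 + 1/6*7/20 = 29/40
d_1 = (s_1=11/40, s_2=29/40)
  d_2[s_1] = 11/40*1/5 + 29/40*13/20 = 421/800
  d_2[s_2] = 11/40*4/5 + 29/40*7/20 = 379/800
d_2 = (s_1=421/800, s_2=379/800)
  d_3[s_1] = 421/800*1/5 + 379/800*13/20 = 6611/16000
  d_3[s_2] = 421/800*4/5 + 379/800*7/20 = 9389/16000
d_3 = (s_1=6611/16000, s_2=9389/16000)

Answer: 6611/16000 9389/16000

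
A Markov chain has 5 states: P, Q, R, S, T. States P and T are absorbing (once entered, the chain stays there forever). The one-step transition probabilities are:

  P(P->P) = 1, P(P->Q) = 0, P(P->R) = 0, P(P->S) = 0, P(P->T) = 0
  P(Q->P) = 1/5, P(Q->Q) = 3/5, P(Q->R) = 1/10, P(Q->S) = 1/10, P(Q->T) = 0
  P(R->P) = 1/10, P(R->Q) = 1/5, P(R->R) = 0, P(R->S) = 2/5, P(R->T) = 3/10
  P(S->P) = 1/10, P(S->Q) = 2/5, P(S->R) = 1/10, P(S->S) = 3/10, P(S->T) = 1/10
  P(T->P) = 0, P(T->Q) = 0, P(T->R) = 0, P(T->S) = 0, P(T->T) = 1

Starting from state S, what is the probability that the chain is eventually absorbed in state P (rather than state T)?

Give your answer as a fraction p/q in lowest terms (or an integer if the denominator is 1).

Answer: 65/96

Derivation:
Let a_i = P(absorbed in P | start in state i).
Boundary conditions: a_P = 1, a_T = 0.
For each transient state i, a_i = sum_j P(i->j) * a_j:
  a_Q = 1/5*a_P + 3/5*a_Q + 1/10*a_R + 1/10*a_S + 0*a_T
  a_R = 1/10*a_P + 1/5*a_Q + 0*a_R + 2/5*a_S + 3/10*a_T
  a_S = 1/10*a_P + 2/5*a_Q + 1/10*a_R + 3/10*a_S + 1/10*a_T

Substituting a_P = 1 and a_T = 0, rearrange to (I - Q) a = r where r[i] = P(i -> P):
  [2/5, -1/10, -1/10] . (a_Q, a_R, a_S) = 1/5
  [-1/5, 1, -2/5] . (a_Q, a_R, a_S) = 1/10
  [-2/5, -1/10, 7/10] . (a_Q, a_R, a_S) = 1/10

Solving yields:
  a_Q = 77/96
  a_R = 17/32
  a_S = 65/96

Starting state is S, so the absorption probability is a_S = 65/96.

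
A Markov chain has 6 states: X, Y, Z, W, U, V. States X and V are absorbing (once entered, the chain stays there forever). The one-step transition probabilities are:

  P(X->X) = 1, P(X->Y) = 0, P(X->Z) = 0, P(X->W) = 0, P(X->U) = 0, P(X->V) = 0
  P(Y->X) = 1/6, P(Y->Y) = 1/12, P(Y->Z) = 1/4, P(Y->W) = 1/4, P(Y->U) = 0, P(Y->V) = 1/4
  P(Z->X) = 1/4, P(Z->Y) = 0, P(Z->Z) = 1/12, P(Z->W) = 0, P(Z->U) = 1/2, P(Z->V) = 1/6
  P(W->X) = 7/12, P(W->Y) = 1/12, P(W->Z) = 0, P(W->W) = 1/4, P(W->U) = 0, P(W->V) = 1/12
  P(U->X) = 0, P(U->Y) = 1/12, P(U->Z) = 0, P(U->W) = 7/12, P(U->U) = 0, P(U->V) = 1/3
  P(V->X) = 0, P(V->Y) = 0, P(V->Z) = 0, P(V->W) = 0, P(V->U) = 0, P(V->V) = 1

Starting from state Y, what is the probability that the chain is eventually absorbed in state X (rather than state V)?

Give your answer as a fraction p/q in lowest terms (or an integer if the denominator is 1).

Let a_i = P(absorbed in X | start in state i).
Boundary conditions: a_X = 1, a_V = 0.
For each transient state i, a_i = sum_j P(i->j) * a_j:
  a_Y = 1/6*a_X + 1/12*a_Y + 1/4*a_Z + 1/4*a_W + 0*a_U + 1/4*a_V
  a_Z = 1/4*a_X + 0*a_Y + 1/12*a_Z + 0*a_W + 1/2*a_U + 1/6*a_V
  a_W = 7/12*a_X + 1/12*a_Y + 0*a_Z + 1/4*a_W + 0*a_U + 1/12*a_V
  a_U = 0*a_X + 1/12*a_Y + 0*a_Z + 7/12*a_W + 0*a_U + 1/3*a_V

Substituting a_X = 1 and a_V = 0, rearrange to (I - Q) a = r where r[i] = P(i -> X):
  [11/12, -1/4, -1/4, 0] . (a_Y, a_Z, a_W, a_U) = 1/6
  [0, 11/12, 0, -1/2] . (a_Y, a_Z, a_W, a_U) = 1/4
  [-1/12, 0, 3/4, 0] . (a_Y, a_Z, a_W, a_U) = 7/12
  [-1/12, 0, -7/12, 1] . (a_Y, a_Z, a_W, a_U) = 0

Solving yields:
  a_Y = 389/688
  a_Z = 73/129
  a_W = 1735/2064
  a_U = 208/387

Starting state is Y, so the absorption probability is a_Y = 389/688.

Answer: 389/688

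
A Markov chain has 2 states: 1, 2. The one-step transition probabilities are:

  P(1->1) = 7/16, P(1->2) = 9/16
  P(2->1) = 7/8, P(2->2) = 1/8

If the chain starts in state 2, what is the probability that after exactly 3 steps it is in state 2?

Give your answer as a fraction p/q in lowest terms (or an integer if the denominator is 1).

Answer: 697/2048

Derivation:
Computing P^3 by repeated multiplication:
P^1 =
  1: [7/16, 9/16]
  2: [7/8, 1/8]
P^2 =
  1: [175/256, 81/256]
  2: [63/128, 65/128]
P^3 =
  1: [2359/4096, 1737/4096]
  2: [1351/2048, 697/2048]

(P^3)[2 -> 2] = 697/2048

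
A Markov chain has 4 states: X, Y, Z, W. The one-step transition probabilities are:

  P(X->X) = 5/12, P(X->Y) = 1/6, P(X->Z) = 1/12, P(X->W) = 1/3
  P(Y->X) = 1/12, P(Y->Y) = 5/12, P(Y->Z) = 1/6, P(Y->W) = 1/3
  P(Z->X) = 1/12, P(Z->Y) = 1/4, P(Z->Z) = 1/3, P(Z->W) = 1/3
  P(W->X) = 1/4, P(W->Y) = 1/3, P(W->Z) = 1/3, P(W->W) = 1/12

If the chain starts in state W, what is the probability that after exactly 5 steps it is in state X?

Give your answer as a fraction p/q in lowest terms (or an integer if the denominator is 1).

Answer: 23881/124416

Derivation:
Computing P^5 by repeated multiplication:
P^1 =
  X: [5/12, 1/6, 1/12, 1/3]
  Y: [1/12, 5/12, 1/6, 1/3]
  Z: [1/12, 1/4, 1/3, 1/3]
  W: [1/4, 1/3, 1/3, 1/12]
P^2 =
  X: [5/18, 13/48, 29/144, 1/4]
  Y: [1/6, 49/144, 35/144, 1/4]
  Z: [1/6, 5/16, 13/48, 1/4]
  W: [13/72, 7/24, 31/144, 5/16]
P^3 =
  X: [47/216, 253/864, 7/32, 13/48]
  Y: [13/72, 271/864, 203/864, 13/48]
  Z: [13/72, 89/288, 23/96, 13/48]
  W: [169/864, 535/1728, 23/96, 49/192]
P^4 =
  X: [521/2592, 131/432, 1193/5184, 17/64]
  Y: [163/864, 803/2592, 1223/5184, 17/64]
  Z: [163/864, 89/288, 409/1728, 17/64]
  W: [1981/10368, 2119/6912, 1207/5184, 69/256]
P^5 =
  X: [6053/31104, 19031/62208, 2411/10368, 205/768]
  Y: [1975/10368, 19163/62208, 7295/31104, 205/768]
  Z: [1975/10368, 6385/20736, 811/3456, 205/768]
  W: [23881/124416, 76549/248832, 2431/10368, 817/3072]

(P^5)[W -> X] = 23881/124416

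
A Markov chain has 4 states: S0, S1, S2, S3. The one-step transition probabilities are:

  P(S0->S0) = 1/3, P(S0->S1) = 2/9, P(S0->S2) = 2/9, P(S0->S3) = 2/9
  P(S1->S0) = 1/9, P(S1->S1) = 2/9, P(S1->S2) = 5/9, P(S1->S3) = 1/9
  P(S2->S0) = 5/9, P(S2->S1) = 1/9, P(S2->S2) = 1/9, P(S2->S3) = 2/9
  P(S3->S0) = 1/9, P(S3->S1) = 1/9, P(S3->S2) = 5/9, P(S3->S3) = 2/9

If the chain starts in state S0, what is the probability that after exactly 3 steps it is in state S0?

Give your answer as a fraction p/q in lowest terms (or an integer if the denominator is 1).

Answer: 239/729

Derivation:
Computing P^3 by repeated multiplication:
P^1 =
  S0: [1/3, 2/9, 2/9, 2/9]
  S1: [1/9, 2/9, 5/9, 1/9]
  S2: [5/9, 1/9, 1/9, 2/9]
  S3: [1/9, 1/9, 5/9, 2/9]
P^2 =
  S0: [23/81, 14/81, 28/81, 16/81]
  S1: [31/81, 4/27, 22/81, 16/81]
  S2: [23/81, 5/27, 26/81, 17/81]
  S3: [31/81, 11/81, 22/81, 17/81]
P^3 =
  S0: [239/729, 118/729, 224/729, 148/729]
  S1: [77/243, 124/729, 224/729, 50/243]
  S2: [77/243, 119/729, 232/729, 49/243]
  S3: [77/243, 41/243, 224/729, 151/729]

(P^3)[S0 -> S0] = 239/729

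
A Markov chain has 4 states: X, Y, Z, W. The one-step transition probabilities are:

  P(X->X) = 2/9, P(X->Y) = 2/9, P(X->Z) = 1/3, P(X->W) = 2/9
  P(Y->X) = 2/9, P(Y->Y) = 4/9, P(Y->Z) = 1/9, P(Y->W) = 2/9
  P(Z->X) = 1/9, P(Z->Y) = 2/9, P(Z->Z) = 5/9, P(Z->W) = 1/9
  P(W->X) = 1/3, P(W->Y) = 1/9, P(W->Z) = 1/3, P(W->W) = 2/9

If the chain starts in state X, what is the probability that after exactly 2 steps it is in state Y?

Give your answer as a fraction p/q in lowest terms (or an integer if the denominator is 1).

Computing P^2 by repeated multiplication:
P^1 =
  X: [2/9, 2/9, 1/3, 2/9]
  Y: [2/9, 4/9, 1/9, 2/9]
  Z: [1/9, 2/9, 5/9, 1/9]
  W: [1/3, 1/9, 1/3, 2/9]
P^2 =
  X: [17/81, 20/81, 29/81, 5/27]
  Y: [19/81, 8/27, 7/27, 17/81]
  Z: [14/81, 7/27, 11/27, 13/81]
  W: [17/81, 2/9, 31/81, 5/27]

(P^2)[X -> Y] = 20/81

Answer: 20/81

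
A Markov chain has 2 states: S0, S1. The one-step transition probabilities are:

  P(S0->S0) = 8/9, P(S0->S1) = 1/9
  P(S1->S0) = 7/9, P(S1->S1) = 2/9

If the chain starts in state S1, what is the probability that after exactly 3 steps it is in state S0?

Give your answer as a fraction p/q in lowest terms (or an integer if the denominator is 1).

Answer: 637/729

Derivation:
Computing P^3 by repeated multiplication:
P^1 =
  S0: [8/9, 1/9]
  S1: [7/9, 2/9]
P^2 =
  S0: [71/81, 10/81]
  S1: [70/81, 11/81]
P^3 =
  S0: [638/729, 91/729]
  S1: [637/729, 92/729]

(P^3)[S1 -> S0] = 637/729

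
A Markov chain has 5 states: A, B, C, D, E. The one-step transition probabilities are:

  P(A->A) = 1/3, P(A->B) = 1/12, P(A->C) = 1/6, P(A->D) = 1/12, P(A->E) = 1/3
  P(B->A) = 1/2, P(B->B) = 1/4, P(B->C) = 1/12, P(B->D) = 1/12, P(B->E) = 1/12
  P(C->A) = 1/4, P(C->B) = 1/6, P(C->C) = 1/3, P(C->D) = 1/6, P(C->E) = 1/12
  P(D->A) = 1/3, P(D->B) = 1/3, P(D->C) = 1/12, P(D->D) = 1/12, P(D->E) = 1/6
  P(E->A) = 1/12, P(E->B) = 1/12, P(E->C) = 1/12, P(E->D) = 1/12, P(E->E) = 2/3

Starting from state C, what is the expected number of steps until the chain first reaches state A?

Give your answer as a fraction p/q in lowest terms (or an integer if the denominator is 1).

Let h_i = expected steps to first reach A from state i.
Boundary: h_A = 0.
First-step equations for the other states:
  h_B = 1 + 1/2*h_A + 1/4*h_B + 1/12*h_C + 1/12*h_D + 1/12*h_E
  h_C = 1 + 1/4*h_A + 1/6*h_B + 1/3*h_C + 1/6*h_D + 1/12*h_E
  h_D = 1 + 1/3*h_A + 1/3*h_B + 1/12*h_C + 1/12*h_D + 1/6*h_E
  h_E = 1 + 1/12*h_A + 1/12*h_B + 1/12*h_C + 1/12*h_D + 2/3*h_E

Substituting h_A = 0 and rearranging gives the linear system (I - Q) h = 1:
  [3/4, -1/12, -1/12, -1/12] . (h_B, h_C, h_D, h_E) = 1
  [-1/6, 2/3, -1/6, -1/12] . (h_B, h_C, h_D, h_E) = 1
  [-1/3, -1/12, 11/12, -1/6] . (h_B, h_C, h_D, h_E) = 1
  [-1/12, -1/12, -1/12, 1/3] . (h_B, h_C, h_D, h_E) = 1

Solving yields:
  h_B = 216/79
  h_C = 294/79
  h_D = 270/79
  h_E = 432/79

Starting state is C, so the expected hitting time is h_C = 294/79.

Answer: 294/79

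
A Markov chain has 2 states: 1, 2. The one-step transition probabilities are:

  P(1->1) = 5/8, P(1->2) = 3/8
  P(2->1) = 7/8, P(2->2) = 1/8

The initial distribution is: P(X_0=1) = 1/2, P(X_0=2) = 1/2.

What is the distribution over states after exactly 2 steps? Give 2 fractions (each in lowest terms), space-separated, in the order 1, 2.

Propagating the distribution step by step (d_{t+1} = d_t * P):
d_0 = (1=1/2, 2=1/2)
  d_1[1] = 1/2*5/8 + 1/2*7/8 = 3/4
  d_1[2] = 1/2*3/8 + 1/2*1/8 = 1/4
d_1 = (1=3/4, 2=1/4)
  d_2[1] = 3/4*5/8 + 1/4*7/8 = 11/16
  d_2[2] = 3/4*3/8 + 1/4*1/8 = 5/16
d_2 = (1=11/16, 2=5/16)

Answer: 11/16 5/16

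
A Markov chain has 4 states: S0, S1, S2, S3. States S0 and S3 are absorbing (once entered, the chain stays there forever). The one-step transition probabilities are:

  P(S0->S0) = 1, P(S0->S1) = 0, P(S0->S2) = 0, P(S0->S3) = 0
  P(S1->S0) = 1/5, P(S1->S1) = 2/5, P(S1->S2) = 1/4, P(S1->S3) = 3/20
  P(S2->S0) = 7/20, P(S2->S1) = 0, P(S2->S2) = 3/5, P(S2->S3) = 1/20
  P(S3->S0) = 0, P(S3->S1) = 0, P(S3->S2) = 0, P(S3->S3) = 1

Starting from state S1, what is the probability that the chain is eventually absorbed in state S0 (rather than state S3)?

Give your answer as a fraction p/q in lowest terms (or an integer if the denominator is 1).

Let a_i = P(absorbed in S0 | start in state i).
Boundary conditions: a_S0 = 1, a_S3 = 0.
For each transient state i, a_i = sum_j P(i->j) * a_j:
  a_S1 = 1/5*a_S0 + 2/5*a_S1 + 1/4*a_S2 + 3/20*a_S3
  a_S2 = 7/20*a_S0 + 0*a_S1 + 3/5*a_S2 + 1/20*a_S3

Substituting a_S0 = 1 and a_S3 = 0, rearrange to (I - Q) a = r where r[i] = P(i -> S0):
  [3/5, -1/4] . (a_S1, a_S2) = 1/5
  [0, 2/5] . (a_S1, a_S2) = 7/20

Solving yields:
  a_S1 = 67/96
  a_S2 = 7/8

Starting state is S1, so the absorption probability is a_S1 = 67/96.

Answer: 67/96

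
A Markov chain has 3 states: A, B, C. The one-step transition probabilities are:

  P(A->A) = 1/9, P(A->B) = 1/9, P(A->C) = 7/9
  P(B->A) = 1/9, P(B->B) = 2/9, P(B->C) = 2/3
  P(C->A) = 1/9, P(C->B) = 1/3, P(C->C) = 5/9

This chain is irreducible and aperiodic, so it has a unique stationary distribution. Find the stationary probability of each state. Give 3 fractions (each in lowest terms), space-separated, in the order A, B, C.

The stationary distribution satisfies pi = pi * P, i.e.:
  pi_A = 1/9*pi_A + 1/9*pi_B + 1/9*pi_C
  pi_B = 1/9*pi_A + 2/9*pi_B + 1/3*pi_C
  pi_C = 7/9*pi_A + 2/3*pi_B + 5/9*pi_C
with normalization: pi_A + pi_B + pi_C = 1.

Using the first 2 balance equations plus normalization, the linear system A*pi = b is:
  [-8/9, 1/9, 1/9] . pi = 0
  [1/9, -7/9, 1/3] . pi = 0
  [1, 1, 1] . pi = 1

Solving yields:
  pi_A = 1/9
  pi_B = 5/18
  pi_C = 11/18

Verification (pi * P):
  1/9*1/9 + 5/18*1/9 + 11/18*1/9 = 1/9 = pi_A  (ok)
  1/9*1/9 + 5/18*2/9 + 11/18*1/3 = 5/18 = pi_B  (ok)
  1/9*7/9 + 5/18*2/3 + 11/18*5/9 = 11/18 = pi_C  (ok)

Answer: 1/9 5/18 11/18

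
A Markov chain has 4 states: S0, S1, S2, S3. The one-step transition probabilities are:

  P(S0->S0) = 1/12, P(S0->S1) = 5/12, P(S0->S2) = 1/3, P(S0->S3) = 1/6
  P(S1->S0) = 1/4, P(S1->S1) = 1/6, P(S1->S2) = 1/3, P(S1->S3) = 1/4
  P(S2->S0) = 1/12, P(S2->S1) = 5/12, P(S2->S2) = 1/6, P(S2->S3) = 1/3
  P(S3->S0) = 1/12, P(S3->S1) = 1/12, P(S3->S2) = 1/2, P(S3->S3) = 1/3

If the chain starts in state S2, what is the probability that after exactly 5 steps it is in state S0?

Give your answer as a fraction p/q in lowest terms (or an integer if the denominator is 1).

Answer: 15589/124416

Derivation:
Computing P^5 by repeated multiplication:
P^1 =
  S0: [1/12, 5/12, 1/3, 1/6]
  S1: [1/4, 1/6, 1/3, 1/4]
  S2: [1/12, 5/12, 1/6, 1/3]
  S3: [1/12, 1/12, 1/2, 1/3]
P^2 =
  S0: [11/72, 37/144, 11/36, 41/144]
  S1: [1/9, 7/24, 23/72, 5/18]
  S2: [11/72, 29/144, 13/36, 41/144]
  S3: [7/72, 41/144, 11/36, 5/16]
P^3 =
  S0: [109/864, 445/1728, 95/288, 55/192]
  S1: [19/144, 217/864, 47/144, 251/864]
  S2: [101/864, 469/1728, 277/864, 503/1728]
  S3: [113/864, 139/576, 289/864, 169/576]
P^4 =
  S0: [1309/10368, 1775/6912, 1127/3456, 6031/20736]
  S1: [649/5184, 2665/10368, 1697/5184, 3011/10368]
  S2: [1333/10368, 5221/20736, 1135/3456, 671/2304]
  S3: [427/3456, 1787/6912, 3385/10368, 6043/20736]
P^5 =
  S0: [5231/41472, 63581/248832, 40741/124416, 72383/248832]
  S1: [7849/62208, 31801/124416, 20353/62208, 36211/124416]
  S2: [15589/124416, 21287/82944, 13567/41472, 72391/248832]
  S3: [5243/41472, 63425/248832, 40745/124416, 8051/27648]

(P^5)[S2 -> S0] = 15589/124416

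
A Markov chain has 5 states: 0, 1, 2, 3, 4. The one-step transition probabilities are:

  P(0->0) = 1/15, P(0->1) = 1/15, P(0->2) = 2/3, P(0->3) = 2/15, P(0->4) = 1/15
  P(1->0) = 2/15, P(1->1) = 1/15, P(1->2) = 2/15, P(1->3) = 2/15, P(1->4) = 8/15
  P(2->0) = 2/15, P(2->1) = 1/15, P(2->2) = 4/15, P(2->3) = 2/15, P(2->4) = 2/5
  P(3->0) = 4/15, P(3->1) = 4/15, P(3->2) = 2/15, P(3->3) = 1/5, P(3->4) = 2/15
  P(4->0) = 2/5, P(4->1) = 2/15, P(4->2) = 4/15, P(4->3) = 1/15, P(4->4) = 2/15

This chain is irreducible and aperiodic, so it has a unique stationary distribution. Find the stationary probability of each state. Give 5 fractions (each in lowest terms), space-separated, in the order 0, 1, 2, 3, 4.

Answer: 6742/33289 3602/33289 10538/33289 4167/33289 8240/33289

Derivation:
The stationary distribution satisfies pi = pi * P, i.e.:
  pi_0 = 1/15*pi_0 + 2/15*pi_1 + 2/15*pi_2 + 4/15*pi_3 + 2/5*pi_4
  pi_1 = 1/15*pi_0 + 1/15*pi_1 + 1/15*pi_2 + 4/15*pi_3 + 2/15*pi_4
  pi_2 = 2/3*pi_0 + 2/15*pi_1 + 4/15*pi_2 + 2/15*pi_3 + 4/15*pi_4
  pi_3 = 2/15*pi_0 + 2/15*pi_1 + 2/15*pi_2 + 1/5*pi_3 + 1/15*pi_4
  pi_4 = 1/15*pi_0 + 8/15*pi_1 + 2/5*pi_2 + 2/15*pi_3 + 2/15*pi_4
with normalization: pi_0 + pi_1 + pi_2 + pi_3 + pi_4 = 1.

Using the first 4 balance equations plus normalization, the linear system A*pi = b is:
  [-14/15, 2/15, 2/15, 4/15, 2/5] . pi = 0
  [1/15, -14/15, 1/15, 4/15, 2/15] . pi = 0
  [2/3, 2/15, -11/15, 2/15, 4/15] . pi = 0
  [2/15, 2/15, 2/15, -4/5, 1/15] . pi = 0
  [1, 1, 1, 1, 1] . pi = 1

Solving yields:
  pi_0 = 6742/33289
  pi_1 = 3602/33289
  pi_2 = 10538/33289
  pi_3 = 4167/33289
  pi_4 = 8240/33289

Verification (pi * P):
  6742/33289*1/15 + 3602/33289*2/15 + 10538/33289*2/15 + 4167/33289*4/15 + 8240/33289*2/5 = 6742/33289 = pi_0  (ok)
  6742/33289*1/15 + 3602/33289*1/15 + 10538/33289*1/15 + 4167/33289*4/15 + 8240/33289*2/15 = 3602/33289 = pi_1  (ok)
  6742/33289*2/3 + 3602/33289*2/15 + 10538/33289*4/15 + 4167/33289*2/15 + 8240/33289*4/15 = 10538/33289 = pi_2  (ok)
  6742/33289*2/15 + 3602/33289*2/15 + 10538/33289*2/15 + 4167/33289*1/5 + 8240/33289*1/15 = 4167/33289 = pi_3  (ok)
  6742/33289*1/15 + 3602/33289*8/15 + 10538/33289*2/5 + 4167/33289*2/15 + 8240/33289*2/15 = 8240/33289 = pi_4  (ok)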